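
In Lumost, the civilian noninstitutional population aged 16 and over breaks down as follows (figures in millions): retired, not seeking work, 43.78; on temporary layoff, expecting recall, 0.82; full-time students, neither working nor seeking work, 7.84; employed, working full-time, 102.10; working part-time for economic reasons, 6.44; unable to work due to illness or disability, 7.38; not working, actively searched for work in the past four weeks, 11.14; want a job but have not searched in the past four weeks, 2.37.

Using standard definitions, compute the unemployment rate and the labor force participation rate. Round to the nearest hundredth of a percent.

Employed = 102.10 + 6.44 = 108.54 million (anyone who worked, including part-time for economic reasons, counts as employed).
Unemployed = 0.82 + 11.14 = 11.96 million (jobless and actively searching, or on temporary layoff).
Labor force = 108.54 + 11.96 = 120.50 million.
Not in labor force = 43.78 + 7.84 + 7.38 + 2.37 = 61.37 million (those not working and not actively searching are outside the labor force — including those who want a job but have given up searching).
Civilian working-age population = 120.50 + 61.37 = 181.87 million.
Unemployment rate = 11.96 / 120.50 = 9.93%.
Labor force participation rate = 120.50 / 181.87 = 66.26%.

Unemployment rate ≈ 9.93%; labor force participation rate ≈ 66.26%.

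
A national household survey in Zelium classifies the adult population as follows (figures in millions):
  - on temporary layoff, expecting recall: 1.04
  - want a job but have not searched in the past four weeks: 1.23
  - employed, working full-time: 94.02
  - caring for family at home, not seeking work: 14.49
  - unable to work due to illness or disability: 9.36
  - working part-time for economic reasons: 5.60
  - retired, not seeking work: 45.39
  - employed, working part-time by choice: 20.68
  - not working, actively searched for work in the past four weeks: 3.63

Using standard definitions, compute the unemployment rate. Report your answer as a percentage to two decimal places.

Employed = 94.02 + 5.60 + 20.68 = 120.30 million (anyone who worked, including part-time for economic reasons, counts as employed).
Unemployed = 1.04 + 3.63 = 4.67 million (jobless and actively searching, or on temporary layoff).
Labor force = 120.30 + 4.67 = 124.97 million.
Unemployment rate = 4.67 / 124.97 = 3.74%.

Unemployment rate ≈ 3.74%.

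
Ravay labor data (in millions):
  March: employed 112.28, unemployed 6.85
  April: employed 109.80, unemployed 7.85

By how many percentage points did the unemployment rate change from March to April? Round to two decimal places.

March: labor force = 112.28 + 6.85 = 119.13; u = 6.85/119.13 = 5.75%.
April: labor force = 109.80 + 7.85 = 117.65; u = 7.85/117.65 = 6.67%.
Change = 6.67% − 5.75% = +0.92 pp.

The unemployment rate changed by +0.92 percentage points.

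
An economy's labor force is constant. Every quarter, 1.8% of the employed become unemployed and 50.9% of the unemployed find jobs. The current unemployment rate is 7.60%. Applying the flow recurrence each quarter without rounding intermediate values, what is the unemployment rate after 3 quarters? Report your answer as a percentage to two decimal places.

With a fixed labor force, u_{t+1} = u_t + s·(1−u_t) − f·u_t = u_t·(1−s−f) + s.
Here 1−s−f = 0.473 and s = 0.018.
u_1 = 0.076000 × 0.473 + 0.018 = 0.053948.
u_2 = 0.053948 × 0.473 + 0.018 = 0.043517.
u_3 = 0.043517 × 0.473 + 0.018 = 0.038584.

Unemployment rate after three quarters ≈ 3.86%.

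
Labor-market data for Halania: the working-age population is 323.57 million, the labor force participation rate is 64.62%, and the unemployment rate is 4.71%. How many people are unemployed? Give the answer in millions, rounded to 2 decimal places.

About 9.85 million are unemployed.

Labor force = 0.6462 × 323.57 = 209.09 million.
Unemployed = 0.0471 × 209.09 ≈ 9.85 million.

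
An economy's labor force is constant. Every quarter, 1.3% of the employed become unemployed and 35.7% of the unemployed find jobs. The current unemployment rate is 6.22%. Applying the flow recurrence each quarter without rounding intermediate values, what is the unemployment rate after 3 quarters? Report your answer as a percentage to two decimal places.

With a fixed labor force, u_{t+1} = u_t + s·(1−u_t) − f·u_t = u_t·(1−s−f) + s.
Here 1−s−f = 0.630 and s = 0.013.
u_1 = 0.062200 × 0.630 + 0.013 = 0.052186.
u_2 = 0.052186 × 0.630 + 0.013 = 0.045877.
u_3 = 0.045877 × 0.630 + 0.013 = 0.041903.

Unemployment rate after three quarters ≈ 4.19%.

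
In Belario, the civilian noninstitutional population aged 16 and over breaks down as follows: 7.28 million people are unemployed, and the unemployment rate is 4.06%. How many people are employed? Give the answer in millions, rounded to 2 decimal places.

Labor force = U / u = 7.28 / 0.0406 ≈ 179.31 million.
Employed = labor force − unemployed = 179.31 − 7.28 = 172.03 million.

About 172.03 million are employed.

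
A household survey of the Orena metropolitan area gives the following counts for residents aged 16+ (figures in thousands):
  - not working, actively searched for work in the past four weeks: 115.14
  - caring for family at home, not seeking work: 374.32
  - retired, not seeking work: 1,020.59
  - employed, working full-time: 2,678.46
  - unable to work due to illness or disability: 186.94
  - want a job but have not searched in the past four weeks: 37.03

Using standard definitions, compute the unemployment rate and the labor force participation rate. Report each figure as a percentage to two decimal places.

Employed = 2,678.46 thousand.
Unemployed = 115.14 thousand.
Labor force = 2,678.46 + 115.14 = 2,793.60 thousand.
Not in labor force = 374.32 + 1,020.59 + 186.94 + 37.03 = 1,618.88 thousand (those not working and not actively searching are outside the labor force — including those who want a job but have given up searching).
Civilian working-age population = 2,793.60 + 1,618.88 = 4,412.48 thousand.
Unemployment rate = 115.14 / 2,793.60 = 4.12%.
Labor force participation rate = 2,793.60 / 4,412.48 = 63.31%.

Unemployment rate ≈ 4.12%; labor force participation rate ≈ 63.31%.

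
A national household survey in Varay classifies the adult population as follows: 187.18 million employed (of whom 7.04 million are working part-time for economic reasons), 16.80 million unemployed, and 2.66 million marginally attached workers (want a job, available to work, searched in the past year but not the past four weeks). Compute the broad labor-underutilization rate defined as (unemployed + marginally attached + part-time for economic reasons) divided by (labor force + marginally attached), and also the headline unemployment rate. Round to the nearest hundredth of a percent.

Broad underutilization rate ≈ 12.82%; headline unemployment rate ≈ 8.24%.

Labor force = 187.18 + 16.80 = 203.98 million.
Numerator = 16.80 + 2.66 + 7.04 = 26.50 million.
Denominator = 203.98 + 2.66 = 206.64 million.
Broad rate = 26.50 / 206.64 = 12.82%.
Headline unemployment rate = 16.80 / 203.98 = 8.24%.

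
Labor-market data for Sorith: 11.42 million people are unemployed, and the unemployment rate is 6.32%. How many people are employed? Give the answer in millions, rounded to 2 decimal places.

Labor force = U / u = 11.42 / 0.0632 ≈ 180.70 million.
Employed = labor force − unemployed = 180.70 − 11.42 = 169.28 million.

About 169.28 million are employed.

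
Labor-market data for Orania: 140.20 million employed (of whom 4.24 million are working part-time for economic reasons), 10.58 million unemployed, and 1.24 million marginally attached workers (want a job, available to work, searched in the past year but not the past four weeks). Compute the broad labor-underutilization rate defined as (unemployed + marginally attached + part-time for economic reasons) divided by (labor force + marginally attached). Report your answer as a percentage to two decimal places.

Broad underutilization rate ≈ 10.56%.

Labor force = 140.20 + 10.58 = 150.78 million.
Numerator = 10.58 + 1.24 + 4.24 = 16.06 million.
Denominator = 150.78 + 1.24 = 152.02 million.
Broad rate = 16.06 / 152.02 = 10.56%.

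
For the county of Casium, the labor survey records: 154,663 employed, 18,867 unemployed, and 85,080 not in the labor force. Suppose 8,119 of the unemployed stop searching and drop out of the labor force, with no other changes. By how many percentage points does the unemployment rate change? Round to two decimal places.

Initially, labor force = 154,663 + 18,867 = 173,530, so u = 18,867/173,530 = 10.87%.
After the change, unemployed and labor force both fall by 8,119 → E = 154,663, U = 10,748, labor force = 165,411.
New unemployment rate = 10,748 / 165,411 = 6.50%.
Change = 6.50% − 10.87% = −4.37 percentage points.

The unemployment rate changes by −4.37 percentage points.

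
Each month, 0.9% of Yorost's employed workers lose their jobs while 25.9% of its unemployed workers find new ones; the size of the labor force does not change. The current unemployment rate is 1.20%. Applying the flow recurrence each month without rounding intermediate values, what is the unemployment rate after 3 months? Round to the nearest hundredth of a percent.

Unemployment rate after three months ≈ 2.51%.

With a fixed labor force, u_{t+1} = u_t + s·(1−u_t) − f·u_t = u_t·(1−s−f) + s.
Here 1−s−f = 0.732 and s = 0.009.
u_1 = 0.012000 × 0.732 + 0.009 = 0.017784.
u_2 = 0.017784 × 0.732 + 0.009 = 0.022018.
u_3 = 0.022018 × 0.732 + 0.009 = 0.025117.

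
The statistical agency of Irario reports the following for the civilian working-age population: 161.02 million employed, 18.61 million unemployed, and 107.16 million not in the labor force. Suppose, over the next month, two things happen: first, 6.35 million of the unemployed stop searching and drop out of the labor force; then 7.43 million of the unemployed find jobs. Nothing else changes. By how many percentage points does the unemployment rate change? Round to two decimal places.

The unemployment rate changes by −7.57 percentage points.

Initially, labor force = 161.02 + 18.61 = 179.63 million, so u = 18.61/179.63 = 10.36%.
After the first change, unemployed and labor force both fall by 6.35 → E = 161.02, U = 12.26, labor force = 173.28 million.
After the second change, unemployed falls and employed rises by 7.43; labor force unchanged → E = 168.45, U = 4.83, labor force = 173.28 million.
New unemployment rate = 4.83 / 173.28 = 2.79%.
Change = 2.79% − 10.36% = −7.57 percentage points.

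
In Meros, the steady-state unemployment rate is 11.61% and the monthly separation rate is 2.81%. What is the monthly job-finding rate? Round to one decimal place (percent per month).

From u* = s/(s+f): f = s·(1−u)/u.
f = 2.81 × (1 − 0.1161) / 0.1161 = 2.4838 / 0.1161 ≈ 21.4% per month.

Job-finding rate ≈ 21.4% per month.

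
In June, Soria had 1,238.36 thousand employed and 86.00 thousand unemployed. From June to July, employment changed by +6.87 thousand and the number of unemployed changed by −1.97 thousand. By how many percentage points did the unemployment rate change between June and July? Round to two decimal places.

The unemployment rate changed by −0.17 percentage points.

June: labor force = 1,238.36 + 86.00 = 1,324.36; u = 86.00/1,324.36 = 6.49%.
July: labor force = 1,245.23 + 84.03 = 1,329.26; u = 84.03/1,329.26 = 6.32%.
Change = 6.32% − 6.49% = −0.17 pp.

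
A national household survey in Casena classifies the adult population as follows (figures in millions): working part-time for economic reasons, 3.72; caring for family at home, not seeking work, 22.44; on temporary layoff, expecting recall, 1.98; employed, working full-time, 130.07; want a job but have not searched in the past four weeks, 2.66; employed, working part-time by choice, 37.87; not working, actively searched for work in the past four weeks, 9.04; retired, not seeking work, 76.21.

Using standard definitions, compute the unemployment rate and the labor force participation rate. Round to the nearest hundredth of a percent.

Employed = 3.72 + 130.07 + 37.87 = 171.66 million (anyone who worked, including part-time for economic reasons, counts as employed).
Unemployed = 1.98 + 9.04 = 11.02 million (jobless and actively searching, or on temporary layoff).
Labor force = 171.66 + 11.02 = 182.68 million.
Not in labor force = 22.44 + 2.66 + 76.21 = 101.31 million (those not working and not actively searching are outside the labor force — including those who want a job but have given up searching).
Civilian working-age population = 182.68 + 101.31 = 283.99 million.
Unemployment rate = 11.02 / 182.68 = 6.03%.
Labor force participation rate = 182.68 / 283.99 = 64.33%.

Unemployment rate ≈ 6.03%; labor force participation rate ≈ 64.33%.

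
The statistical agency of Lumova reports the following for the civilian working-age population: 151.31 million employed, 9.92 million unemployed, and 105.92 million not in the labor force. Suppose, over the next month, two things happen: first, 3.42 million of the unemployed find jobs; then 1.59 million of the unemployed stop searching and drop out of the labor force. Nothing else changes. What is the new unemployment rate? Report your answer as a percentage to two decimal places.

Initially, labor force = 151.31 + 9.92 = 161.23 million, so u = 9.92/161.23 = 6.15%.
After the first change, unemployed falls and employed rises by 3.42; labor force unchanged → E = 154.73, U = 6.50, labor force = 161.23 million.
After the second change, unemployed and labor force both fall by 1.59 → E = 154.73, U = 4.91, labor force = 159.64 million.
New unemployment rate = 4.91 / 159.64 = 3.08%.

New unemployment rate ≈ 3.08%.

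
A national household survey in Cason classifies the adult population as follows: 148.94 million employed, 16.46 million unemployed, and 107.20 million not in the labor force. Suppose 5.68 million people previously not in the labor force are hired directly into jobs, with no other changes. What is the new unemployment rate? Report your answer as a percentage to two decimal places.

Initially, labor force = 148.94 + 16.46 = 165.40 million, so u = 16.46/165.40 = 9.95%.
After the change, employed and labor force both rise by 5.68; unemployed unchanged → E = 154.62, U = 16.46, labor force = 171.08 million.
New unemployment rate = 16.46 / 171.08 = 9.62%.

New unemployment rate ≈ 9.62%.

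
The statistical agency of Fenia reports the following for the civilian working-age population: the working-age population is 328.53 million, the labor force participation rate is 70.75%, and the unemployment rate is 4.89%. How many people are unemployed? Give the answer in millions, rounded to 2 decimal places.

About 11.37 million are unemployed.

Labor force = 0.7075 × 328.53 = 232.43 million.
Unemployed = 0.0489 × 232.43 ≈ 11.37 million.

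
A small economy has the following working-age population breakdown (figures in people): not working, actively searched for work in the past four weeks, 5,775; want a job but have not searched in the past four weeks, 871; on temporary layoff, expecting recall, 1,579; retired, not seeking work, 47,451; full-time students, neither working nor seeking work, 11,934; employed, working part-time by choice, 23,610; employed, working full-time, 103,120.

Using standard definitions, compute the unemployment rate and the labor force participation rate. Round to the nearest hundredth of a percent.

Unemployment rate ≈ 5.48%; labor force participation rate ≈ 68.99%.

Employed = 23,610 + 103,120 = 126,730.
Unemployed = 5,775 + 1,579 = 7,354 (jobless and actively searching, or on temporary layoff).
Labor force = 126,730 + 7,354 = 134,084.
Not in labor force = 871 + 47,451 + 11,934 = 60,256 (those not working and not actively searching are outside the labor force — including those who want a job but have given up searching).
Civilian working-age population = 134,084 + 60,256 = 194,340.
Unemployment rate = 7,354 / 134,084 = 5.48%.
Labor force participation rate = 134,084 / 194,340 = 68.99%.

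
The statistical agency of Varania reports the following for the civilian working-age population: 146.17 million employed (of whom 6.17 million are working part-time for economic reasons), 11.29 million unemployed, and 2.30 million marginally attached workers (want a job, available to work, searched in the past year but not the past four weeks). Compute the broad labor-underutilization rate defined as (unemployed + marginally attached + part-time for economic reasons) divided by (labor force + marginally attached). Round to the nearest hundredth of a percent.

Labor force = 146.17 + 11.29 = 157.46 million.
Numerator = 11.29 + 2.30 + 6.17 = 19.76 million.
Denominator = 157.46 + 2.30 = 159.76 million.
Broad rate = 19.76 / 159.76 = 12.37%.

Broad underutilization rate ≈ 12.37%.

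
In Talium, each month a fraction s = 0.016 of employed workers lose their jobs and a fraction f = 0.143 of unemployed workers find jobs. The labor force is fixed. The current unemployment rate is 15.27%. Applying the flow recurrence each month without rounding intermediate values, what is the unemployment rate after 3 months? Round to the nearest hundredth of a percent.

With a fixed labor force, u_{t+1} = u_t + s·(1−u_t) − f·u_t = u_t·(1−s−f) + s.
Here 1−s−f = 0.841 and s = 0.016.
u_1 = 0.152700 × 0.841 + 0.016 = 0.144421.
u_2 = 0.144421 × 0.841 + 0.016 = 0.137458.
u_3 = 0.137458 × 0.841 + 0.016 = 0.131602.

Unemployment rate after three months ≈ 13.16%.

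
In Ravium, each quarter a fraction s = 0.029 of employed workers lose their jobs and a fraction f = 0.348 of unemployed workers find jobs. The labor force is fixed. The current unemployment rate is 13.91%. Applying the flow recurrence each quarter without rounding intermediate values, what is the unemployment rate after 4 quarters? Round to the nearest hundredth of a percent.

With a fixed labor force, u_{t+1} = u_t + s·(1−u_t) − f·u_t = u_t·(1−s−f) + s.
Here 1−s−f = 0.623 and s = 0.029.
u_1 = 0.139100 × 0.623 + 0.029 = 0.115659.
u_2 = 0.115659 × 0.623 + 0.029 = 0.101056.
u_3 = 0.101056 × 0.623 + 0.029 = 0.091958.
u_4 = 0.091958 × 0.623 + 0.029 = 0.086290.

Unemployment rate after four quarters ≈ 8.63%.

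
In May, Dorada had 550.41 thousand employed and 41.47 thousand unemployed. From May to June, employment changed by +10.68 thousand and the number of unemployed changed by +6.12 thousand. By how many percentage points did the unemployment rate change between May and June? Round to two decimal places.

May: labor force = 550.41 + 41.47 = 591.88; u = 41.47/591.88 = 7.01%.
June: labor force = 561.09 + 47.59 = 608.68; u = 47.59/608.68 = 7.82%.
Change = 7.82% − 7.01% = +0.81 pp.

The unemployment rate changed by +0.81 percentage points.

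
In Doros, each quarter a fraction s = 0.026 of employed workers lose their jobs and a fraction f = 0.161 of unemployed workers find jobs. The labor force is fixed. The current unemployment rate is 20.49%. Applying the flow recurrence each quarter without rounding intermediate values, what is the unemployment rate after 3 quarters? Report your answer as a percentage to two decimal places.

Unemployment rate after three quarters ≈ 17.44%.

With a fixed labor force, u_{t+1} = u_t + s·(1−u_t) − f·u_t = u_t·(1−s−f) + s.
Here 1−s−f = 0.813 and s = 0.026.
u_1 = 0.204900 × 0.813 + 0.026 = 0.192584.
u_2 = 0.192584 × 0.813 + 0.026 = 0.182571.
u_3 = 0.182571 × 0.813 + 0.026 = 0.174430.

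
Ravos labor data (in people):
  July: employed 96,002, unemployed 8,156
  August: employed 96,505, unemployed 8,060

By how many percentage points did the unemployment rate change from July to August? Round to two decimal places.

The unemployment rate changed by −0.12 percentage points.

July: labor force = 96,002 + 8,156 = 104,158; u = 8,156/104,158 = 7.83%.
August: labor force = 96,505 + 8,060 = 104,565; u = 8,060/104,565 = 7.71%.
Change = 7.71% − 7.83% = −0.12 pp.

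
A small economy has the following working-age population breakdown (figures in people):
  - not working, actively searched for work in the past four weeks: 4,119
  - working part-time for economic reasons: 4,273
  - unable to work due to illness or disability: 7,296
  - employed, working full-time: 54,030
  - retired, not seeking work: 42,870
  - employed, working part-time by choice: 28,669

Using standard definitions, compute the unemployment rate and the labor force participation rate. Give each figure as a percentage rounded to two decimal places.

Unemployment rate ≈ 4.52%; labor force participation rate ≈ 64.49%.

Employed = 4,273 + 54,030 + 28,669 = 86,972 (anyone who worked, including part-time for economic reasons, counts as employed).
Unemployed = 4,119.
Labor force = 86,972 + 4,119 = 91,091.
Not in labor force = 7,296 + 42,870 = 50,166 (those not working and not actively searching are outside the labor force).
Civilian working-age population = 91,091 + 50,166 = 141,257.
Unemployment rate = 4,119 / 91,091 = 4.52%.
Labor force participation rate = 91,091 / 141,257 = 64.49%.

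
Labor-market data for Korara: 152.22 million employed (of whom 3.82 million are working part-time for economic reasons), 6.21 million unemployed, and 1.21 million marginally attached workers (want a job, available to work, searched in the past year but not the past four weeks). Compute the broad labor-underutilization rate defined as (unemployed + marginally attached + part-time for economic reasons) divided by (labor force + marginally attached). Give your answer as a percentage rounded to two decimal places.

Labor force = 152.22 + 6.21 = 158.43 million.
Numerator = 6.21 + 1.21 + 3.82 = 11.24 million.
Denominator = 158.43 + 1.21 = 159.64 million.
Broad rate = 11.24 / 159.64 = 7.04%.

Broad underutilization rate ≈ 7.04%.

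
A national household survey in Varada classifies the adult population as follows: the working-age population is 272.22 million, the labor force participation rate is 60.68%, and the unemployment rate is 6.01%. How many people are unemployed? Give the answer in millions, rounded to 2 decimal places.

About 9.93 million are unemployed.

Labor force = 0.6068 × 272.22 = 165.18 million.
Unemployed = 0.0601 × 165.18 ≈ 9.93 million.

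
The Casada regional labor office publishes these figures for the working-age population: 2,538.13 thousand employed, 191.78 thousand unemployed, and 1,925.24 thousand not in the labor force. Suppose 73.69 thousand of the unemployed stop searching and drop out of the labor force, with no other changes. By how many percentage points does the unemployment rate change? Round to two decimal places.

Initially, labor force = 2,538.13 + 191.78 = 2,729.91 thousand, so u = 191.78/2,729.91 = 7.03%.
After the change, unemployed and labor force both fall by 73.69 → E = 2,538.13, U = 118.09, labor force = 2,656.22 thousand.
New unemployment rate = 118.09 / 2,656.22 = 4.45%.
Change = 4.45% − 7.03% = −2.58 percentage points.

The unemployment rate changes by −2.58 percentage points.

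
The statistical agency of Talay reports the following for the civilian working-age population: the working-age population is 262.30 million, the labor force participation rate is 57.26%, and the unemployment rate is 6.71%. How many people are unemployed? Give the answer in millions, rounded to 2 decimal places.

About 10.08 million are unemployed.

Labor force = 0.5726 × 262.30 = 150.19 million.
Unemployed = 0.0671 × 150.19 ≈ 10.08 million.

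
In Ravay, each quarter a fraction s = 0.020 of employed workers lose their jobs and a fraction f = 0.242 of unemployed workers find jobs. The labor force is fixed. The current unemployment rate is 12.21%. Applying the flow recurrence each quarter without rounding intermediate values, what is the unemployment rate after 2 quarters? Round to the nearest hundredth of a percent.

Unemployment rate after two quarters ≈ 10.13%.

With a fixed labor force, u_{t+1} = u_t + s·(1−u_t) − f·u_t = u_t·(1−s−f) + s.
Here 1−s−f = 0.738 and s = 0.020.
u_1 = 0.122100 × 0.738 + 0.020 = 0.110110.
u_2 = 0.110110 × 0.738 + 0.020 = 0.101261.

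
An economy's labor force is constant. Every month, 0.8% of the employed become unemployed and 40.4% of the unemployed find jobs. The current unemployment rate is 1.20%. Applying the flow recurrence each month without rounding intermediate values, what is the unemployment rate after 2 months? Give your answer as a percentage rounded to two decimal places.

With a fixed labor force, u_{t+1} = u_t + s·(1−u_t) − f·u_t = u_t·(1−s−f) + s.
Here 1−s−f = 0.588 and s = 0.008.
u_1 = 0.012000 × 0.588 + 0.008 = 0.015056.
u_2 = 0.015056 × 0.588 + 0.008 = 0.016853.

Unemployment rate after two months ≈ 1.69%.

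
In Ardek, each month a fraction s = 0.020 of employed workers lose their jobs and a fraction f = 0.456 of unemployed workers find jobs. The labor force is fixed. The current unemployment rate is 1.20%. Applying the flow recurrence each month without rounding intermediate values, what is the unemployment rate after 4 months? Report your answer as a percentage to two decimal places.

Unemployment rate after four months ≈ 3.98%.

With a fixed labor force, u_{t+1} = u_t + s·(1−u_t) − f·u_t = u_t·(1−s−f) + s.
Here 1−s−f = 0.524 and s = 0.020.
u_1 = 0.012000 × 0.524 + 0.020 = 0.026288.
u_2 = 0.026288 × 0.524 + 0.020 = 0.033775.
u_3 = 0.033775 × 0.524 + 0.020 = 0.037698.
u_4 = 0.037698 × 0.524 + 0.020 = 0.039754.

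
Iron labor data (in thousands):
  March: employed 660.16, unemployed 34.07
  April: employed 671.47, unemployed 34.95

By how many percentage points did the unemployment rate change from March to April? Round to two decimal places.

March: labor force = 660.16 + 34.07 = 694.23; u = 34.07/694.23 = 4.91%.
April: labor force = 671.47 + 34.95 = 706.42; u = 34.95/706.42 = 4.95%.
Change = 4.95% − 4.91% = +0.04 pp.

The unemployment rate changed by +0.04 percentage points.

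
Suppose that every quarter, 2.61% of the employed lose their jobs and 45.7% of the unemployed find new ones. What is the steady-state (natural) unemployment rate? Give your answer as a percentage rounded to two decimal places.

Steady-state unemployment rate ≈ 5.40%.

At steady state the flows balance: s·E = f·U, so U/(E+U) = s/(s+f).
u* = 2.61 / (2.61 + 45.7) = 2.61 / 48.31 = 5.40%.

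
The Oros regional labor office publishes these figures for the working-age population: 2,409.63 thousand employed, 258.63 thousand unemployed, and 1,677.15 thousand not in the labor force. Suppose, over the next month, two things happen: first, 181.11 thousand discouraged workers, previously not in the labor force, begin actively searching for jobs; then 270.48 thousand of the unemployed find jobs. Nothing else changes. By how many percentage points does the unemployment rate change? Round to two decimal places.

The unemployment rate changes by −3.75 percentage points.

Initially, labor force = 2,409.63 + 258.63 = 2,668.26 thousand, so u = 258.63/2,668.26 = 9.69%.
After the first change, unemployed and labor force both rise by 181.11 → E = 2,409.63, U = 439.74, labor force = 2,849.37 thousand.
After the second change, unemployed falls and employed rises by 270.48; labor force unchanged → E = 2,680.11, U = 169.26, labor force = 2,849.37 thousand.
New unemployment rate = 169.26 / 2,849.37 = 5.94%.
Change = 5.94% − 9.69% = −3.75 percentage points.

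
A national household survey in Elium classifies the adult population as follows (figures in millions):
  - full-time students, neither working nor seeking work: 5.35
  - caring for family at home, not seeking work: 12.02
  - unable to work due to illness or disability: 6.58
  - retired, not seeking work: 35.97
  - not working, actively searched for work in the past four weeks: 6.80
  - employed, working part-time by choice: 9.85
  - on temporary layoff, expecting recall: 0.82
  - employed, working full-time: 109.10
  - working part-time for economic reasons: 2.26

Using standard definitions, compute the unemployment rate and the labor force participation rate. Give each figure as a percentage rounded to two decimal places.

Employed = 9.85 + 109.10 + 2.26 = 121.21 million (anyone who worked, including part-time for economic reasons, counts as employed).
Unemployed = 6.80 + 0.82 = 7.62 million (jobless and actively searching, or on temporary layoff).
Labor force = 121.21 + 7.62 = 128.83 million.
Not in labor force = 5.35 + 12.02 + 6.58 + 35.97 = 59.92 million (those not working and not actively searching are outside the labor force).
Civilian working-age population = 128.83 + 59.92 = 188.75 million.
Unemployment rate = 7.62 / 128.83 = 5.91%.
Labor force participation rate = 128.83 / 188.75 = 68.25%.

Unemployment rate ≈ 5.91%; labor force participation rate ≈ 68.25%.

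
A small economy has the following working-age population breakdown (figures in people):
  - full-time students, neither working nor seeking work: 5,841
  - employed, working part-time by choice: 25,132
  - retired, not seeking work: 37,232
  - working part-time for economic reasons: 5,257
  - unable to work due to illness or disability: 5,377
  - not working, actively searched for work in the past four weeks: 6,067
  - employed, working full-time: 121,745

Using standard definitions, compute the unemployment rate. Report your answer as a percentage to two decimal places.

Unemployment rate ≈ 3.83%.

Employed = 25,132 + 5,257 + 121,745 = 152,134 (anyone who worked, including part-time for economic reasons, counts as employed).
Unemployed = 6,067.
Labor force = 152,134 + 6,067 = 158,201.
Unemployment rate = 6,067 / 158,201 = 3.83%.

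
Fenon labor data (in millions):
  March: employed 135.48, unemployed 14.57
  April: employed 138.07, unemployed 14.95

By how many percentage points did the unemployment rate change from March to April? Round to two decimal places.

March: labor force = 135.48 + 14.57 = 150.05; u = 14.57/150.05 = 9.71%.
April: labor force = 138.07 + 14.95 = 153.02; u = 14.95/153.02 = 9.77%.
Change = 9.77% − 9.71% = +0.06 pp.

The unemployment rate changed by +0.06 percentage points.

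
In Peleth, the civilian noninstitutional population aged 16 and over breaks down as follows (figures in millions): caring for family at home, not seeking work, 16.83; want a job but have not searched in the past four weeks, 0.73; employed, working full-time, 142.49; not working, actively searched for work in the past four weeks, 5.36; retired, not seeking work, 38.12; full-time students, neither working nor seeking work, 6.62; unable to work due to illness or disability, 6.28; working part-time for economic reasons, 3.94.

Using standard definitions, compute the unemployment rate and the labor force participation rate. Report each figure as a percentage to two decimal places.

Employed = 142.49 + 3.94 = 146.43 million (anyone who worked, including part-time for economic reasons, counts as employed).
Unemployed = 5.36 million.
Labor force = 146.43 + 5.36 = 151.79 million.
Not in labor force = 16.83 + 0.73 + 38.12 + 6.62 + 6.28 = 68.58 million (those not working and not actively searching are outside the labor force — including those who want a job but have given up searching).
Civilian working-age population = 151.79 + 68.58 = 220.37 million.
Unemployment rate = 5.36 / 151.79 = 3.53%.
Labor force participation rate = 151.79 / 220.37 = 68.88%.

Unemployment rate ≈ 3.53%; labor force participation rate ≈ 68.88%.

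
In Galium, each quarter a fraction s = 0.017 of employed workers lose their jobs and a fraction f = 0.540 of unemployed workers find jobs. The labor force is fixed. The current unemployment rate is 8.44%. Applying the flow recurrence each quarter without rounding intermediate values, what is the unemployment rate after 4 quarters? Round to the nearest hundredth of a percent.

With a fixed labor force, u_{t+1} = u_t + s·(1−u_t) − f·u_t = u_t·(1−s−f) + s.
Here 1−s−f = 0.443 and s = 0.017.
u_1 = 0.084400 × 0.443 + 0.017 = 0.054389.
u_2 = 0.054389 × 0.443 + 0.017 = 0.041094.
u_3 = 0.041094 × 0.443 + 0.017 = 0.035205.
u_4 = 0.035205 × 0.443 + 0.017 = 0.032596.

Unemployment rate after four quarters ≈ 3.26%.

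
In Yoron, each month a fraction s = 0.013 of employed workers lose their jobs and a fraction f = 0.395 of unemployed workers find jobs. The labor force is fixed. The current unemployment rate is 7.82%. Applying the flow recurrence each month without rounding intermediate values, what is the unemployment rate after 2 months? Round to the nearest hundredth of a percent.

Unemployment rate after two months ≈ 4.81%.

With a fixed labor force, u_{t+1} = u_t + s·(1−u_t) − f·u_t = u_t·(1−s−f) + s.
Here 1−s−f = 0.592 and s = 0.013.
u_1 = 0.078200 × 0.592 + 0.013 = 0.059294.
u_2 = 0.059294 × 0.592 + 0.013 = 0.048102.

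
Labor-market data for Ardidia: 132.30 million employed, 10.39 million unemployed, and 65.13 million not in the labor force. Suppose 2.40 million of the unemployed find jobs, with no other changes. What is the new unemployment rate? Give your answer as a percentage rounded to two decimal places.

New unemployment rate ≈ 5.60%.

Initially, labor force = 132.30 + 10.39 = 142.69 million, so u = 10.39/142.69 = 7.28%.
After the change, unemployed falls and employed rises by 2.40; labor force unchanged → E = 134.70, U = 7.99, labor force = 142.69 million.
New unemployment rate = 7.99 / 142.69 = 5.60%.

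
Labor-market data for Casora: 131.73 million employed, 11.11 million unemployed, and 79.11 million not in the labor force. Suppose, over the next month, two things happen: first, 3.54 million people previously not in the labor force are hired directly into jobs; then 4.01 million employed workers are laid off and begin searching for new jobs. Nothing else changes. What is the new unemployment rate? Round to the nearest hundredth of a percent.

New unemployment rate ≈ 10.33%.

Initially, labor force = 131.73 + 11.11 = 142.84 million, so u = 11.11/142.84 = 7.78%.
After the first change, employed and labor force both rise by 3.54; unemployed unchanged → E = 135.27, U = 11.11, labor force = 146.38 million.
After the second change, employed falls and unemployed rises by 4.01; labor force unchanged → E = 131.26, U = 15.12, labor force = 146.38 million.
New unemployment rate = 15.12 / 146.38 = 10.33%.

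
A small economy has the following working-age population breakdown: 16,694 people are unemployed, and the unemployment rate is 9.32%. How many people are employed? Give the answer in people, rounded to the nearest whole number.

Labor force = U / u = 16,694 / 0.0932 ≈ 179,120.
Employed = labor force − unemployed = 179,120 − 16,694 = 162,426.

About 162,426 are employed.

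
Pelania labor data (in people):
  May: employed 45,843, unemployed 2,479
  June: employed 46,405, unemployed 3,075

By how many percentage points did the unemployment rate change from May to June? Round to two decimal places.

The unemployment rate changed by +1.08 percentage points.

May: labor force = 45,843 + 2,479 = 48,322; u = 2,479/48,322 = 5.13%.
June: labor force = 46,405 + 3,075 = 49,480; u = 3,075/49,480 = 6.21%.
Change = 6.21% − 5.13% = +1.08 pp.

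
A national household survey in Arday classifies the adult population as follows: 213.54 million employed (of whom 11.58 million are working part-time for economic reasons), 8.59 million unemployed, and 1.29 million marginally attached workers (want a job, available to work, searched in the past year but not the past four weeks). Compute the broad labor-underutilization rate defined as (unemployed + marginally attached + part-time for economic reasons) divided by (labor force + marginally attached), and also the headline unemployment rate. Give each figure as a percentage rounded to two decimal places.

Labor force = 213.54 + 8.59 = 222.13 million.
Numerator = 8.59 + 1.29 + 11.58 = 21.46 million.
Denominator = 222.13 + 1.29 = 223.42 million.
Broad rate = 21.46 / 223.42 = 9.61%.
Headline unemployment rate = 8.59 / 222.13 = 3.87%.

Broad underutilization rate ≈ 9.61%; headline unemployment rate ≈ 3.87%.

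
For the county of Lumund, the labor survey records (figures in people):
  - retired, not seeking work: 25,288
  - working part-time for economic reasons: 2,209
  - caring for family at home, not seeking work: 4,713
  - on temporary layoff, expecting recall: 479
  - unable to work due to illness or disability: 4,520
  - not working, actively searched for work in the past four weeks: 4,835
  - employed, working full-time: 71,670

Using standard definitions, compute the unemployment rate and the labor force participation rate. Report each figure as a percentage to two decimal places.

Employed = 2,209 + 71,670 = 73,879 (anyone who worked, including part-time for economic reasons, counts as employed).
Unemployed = 479 + 4,835 = 5,314 (jobless and actively searching, or on temporary layoff).
Labor force = 73,879 + 5,314 = 79,193.
Not in labor force = 25,288 + 4,713 + 4,520 = 34,521 (those not working and not actively searching are outside the labor force).
Civilian working-age population = 79,193 + 34,521 = 113,714.
Unemployment rate = 5,314 / 79,193 = 6.71%.
Labor force participation rate = 79,193 / 113,714 = 69.64%.

Unemployment rate ≈ 6.71%; labor force participation rate ≈ 69.64%.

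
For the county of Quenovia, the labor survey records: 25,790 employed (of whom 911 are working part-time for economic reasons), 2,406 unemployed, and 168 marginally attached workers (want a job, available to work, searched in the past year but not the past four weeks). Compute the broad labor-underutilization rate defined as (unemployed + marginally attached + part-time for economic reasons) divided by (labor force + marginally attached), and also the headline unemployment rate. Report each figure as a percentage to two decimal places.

Labor force = 25,790 + 2,406 = 28,196.
Numerator = 2,406 + 168 + 911 = 3,485.
Denominator = 28,196 + 168 = 28,364.
Broad rate = 3,485 / 28,364 = 12.29%.
Headline unemployment rate = 2,406 / 28,196 = 8.53%.

Broad underutilization rate ≈ 12.29%; headline unemployment rate ≈ 8.53%.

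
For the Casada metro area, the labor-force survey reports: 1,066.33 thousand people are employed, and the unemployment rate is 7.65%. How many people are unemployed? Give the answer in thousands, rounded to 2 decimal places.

About 88.33 thousand are unemployed.

Let U be the number unemployed. The labor force is E + U, and U/(E+U) = 0.0765.
So U = 0.0765 × 1,066.33 / (1 − 0.0765) = 81.5742 / 0.9235 ≈ 88.33 thousand.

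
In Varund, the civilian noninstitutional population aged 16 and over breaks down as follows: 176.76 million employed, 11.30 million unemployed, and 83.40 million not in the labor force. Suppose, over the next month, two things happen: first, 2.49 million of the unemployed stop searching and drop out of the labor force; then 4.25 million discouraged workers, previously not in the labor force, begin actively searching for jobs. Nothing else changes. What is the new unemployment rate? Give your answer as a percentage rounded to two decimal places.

Initially, labor force = 176.76 + 11.30 = 188.06 million, so u = 11.30/188.06 = 6.01%.
After the first change, unemployed and labor force both fall by 2.49 → E = 176.76, U = 8.81, labor force = 185.57 million.
After the second change, unemployed and labor force both rise by 4.25 → E = 176.76, U = 13.06, labor force = 189.82 million.
New unemployment rate = 13.06 / 189.82 = 6.88%.

New unemployment rate ≈ 6.88%.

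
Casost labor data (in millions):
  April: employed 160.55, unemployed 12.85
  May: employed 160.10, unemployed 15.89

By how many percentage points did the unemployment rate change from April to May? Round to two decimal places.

April: labor force = 160.55 + 12.85 = 173.40; u = 12.85/173.40 = 7.41%.
May: labor force = 160.10 + 15.89 = 175.99; u = 15.89/175.99 = 9.03%.
Change = 9.03% − 7.41% = +1.62 pp.

The unemployment rate changed by +1.62 percentage points.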